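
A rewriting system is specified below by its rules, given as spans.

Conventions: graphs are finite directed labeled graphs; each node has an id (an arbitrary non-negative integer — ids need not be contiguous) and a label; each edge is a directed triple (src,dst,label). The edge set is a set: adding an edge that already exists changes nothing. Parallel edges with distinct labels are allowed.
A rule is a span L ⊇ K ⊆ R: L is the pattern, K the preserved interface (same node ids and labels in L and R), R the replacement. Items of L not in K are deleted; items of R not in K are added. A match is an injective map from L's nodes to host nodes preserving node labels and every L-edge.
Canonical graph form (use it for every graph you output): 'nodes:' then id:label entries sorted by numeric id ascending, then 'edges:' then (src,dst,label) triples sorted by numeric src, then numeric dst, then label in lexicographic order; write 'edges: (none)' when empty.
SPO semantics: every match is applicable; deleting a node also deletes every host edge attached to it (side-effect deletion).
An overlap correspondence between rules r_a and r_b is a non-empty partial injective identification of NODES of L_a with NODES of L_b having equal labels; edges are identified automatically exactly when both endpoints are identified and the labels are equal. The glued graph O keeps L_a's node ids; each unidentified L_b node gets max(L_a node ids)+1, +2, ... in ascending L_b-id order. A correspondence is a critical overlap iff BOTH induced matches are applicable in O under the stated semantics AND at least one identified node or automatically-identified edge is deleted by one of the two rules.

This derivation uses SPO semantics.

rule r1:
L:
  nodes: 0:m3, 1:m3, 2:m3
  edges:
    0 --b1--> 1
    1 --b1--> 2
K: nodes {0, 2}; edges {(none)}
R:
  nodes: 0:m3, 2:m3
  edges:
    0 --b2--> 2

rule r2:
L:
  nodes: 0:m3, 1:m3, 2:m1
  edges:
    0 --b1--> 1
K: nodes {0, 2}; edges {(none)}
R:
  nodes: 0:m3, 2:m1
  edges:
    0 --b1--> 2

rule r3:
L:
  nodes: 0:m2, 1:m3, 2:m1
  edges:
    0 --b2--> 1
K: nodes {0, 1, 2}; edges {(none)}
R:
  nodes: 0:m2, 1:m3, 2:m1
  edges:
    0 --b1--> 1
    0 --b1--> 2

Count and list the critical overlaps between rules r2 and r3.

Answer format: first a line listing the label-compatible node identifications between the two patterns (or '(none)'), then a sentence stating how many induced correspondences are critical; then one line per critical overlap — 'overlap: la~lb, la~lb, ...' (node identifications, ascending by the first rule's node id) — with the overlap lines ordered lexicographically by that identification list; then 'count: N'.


label-compatible node identifications between L(r2) and L(r3): 0~1, 1~1, 2~2
2 of the induced correspondences are critical overlaps of r2 and r3.
overlap: 1~1
overlap: 1~1, 2~2
count: 2


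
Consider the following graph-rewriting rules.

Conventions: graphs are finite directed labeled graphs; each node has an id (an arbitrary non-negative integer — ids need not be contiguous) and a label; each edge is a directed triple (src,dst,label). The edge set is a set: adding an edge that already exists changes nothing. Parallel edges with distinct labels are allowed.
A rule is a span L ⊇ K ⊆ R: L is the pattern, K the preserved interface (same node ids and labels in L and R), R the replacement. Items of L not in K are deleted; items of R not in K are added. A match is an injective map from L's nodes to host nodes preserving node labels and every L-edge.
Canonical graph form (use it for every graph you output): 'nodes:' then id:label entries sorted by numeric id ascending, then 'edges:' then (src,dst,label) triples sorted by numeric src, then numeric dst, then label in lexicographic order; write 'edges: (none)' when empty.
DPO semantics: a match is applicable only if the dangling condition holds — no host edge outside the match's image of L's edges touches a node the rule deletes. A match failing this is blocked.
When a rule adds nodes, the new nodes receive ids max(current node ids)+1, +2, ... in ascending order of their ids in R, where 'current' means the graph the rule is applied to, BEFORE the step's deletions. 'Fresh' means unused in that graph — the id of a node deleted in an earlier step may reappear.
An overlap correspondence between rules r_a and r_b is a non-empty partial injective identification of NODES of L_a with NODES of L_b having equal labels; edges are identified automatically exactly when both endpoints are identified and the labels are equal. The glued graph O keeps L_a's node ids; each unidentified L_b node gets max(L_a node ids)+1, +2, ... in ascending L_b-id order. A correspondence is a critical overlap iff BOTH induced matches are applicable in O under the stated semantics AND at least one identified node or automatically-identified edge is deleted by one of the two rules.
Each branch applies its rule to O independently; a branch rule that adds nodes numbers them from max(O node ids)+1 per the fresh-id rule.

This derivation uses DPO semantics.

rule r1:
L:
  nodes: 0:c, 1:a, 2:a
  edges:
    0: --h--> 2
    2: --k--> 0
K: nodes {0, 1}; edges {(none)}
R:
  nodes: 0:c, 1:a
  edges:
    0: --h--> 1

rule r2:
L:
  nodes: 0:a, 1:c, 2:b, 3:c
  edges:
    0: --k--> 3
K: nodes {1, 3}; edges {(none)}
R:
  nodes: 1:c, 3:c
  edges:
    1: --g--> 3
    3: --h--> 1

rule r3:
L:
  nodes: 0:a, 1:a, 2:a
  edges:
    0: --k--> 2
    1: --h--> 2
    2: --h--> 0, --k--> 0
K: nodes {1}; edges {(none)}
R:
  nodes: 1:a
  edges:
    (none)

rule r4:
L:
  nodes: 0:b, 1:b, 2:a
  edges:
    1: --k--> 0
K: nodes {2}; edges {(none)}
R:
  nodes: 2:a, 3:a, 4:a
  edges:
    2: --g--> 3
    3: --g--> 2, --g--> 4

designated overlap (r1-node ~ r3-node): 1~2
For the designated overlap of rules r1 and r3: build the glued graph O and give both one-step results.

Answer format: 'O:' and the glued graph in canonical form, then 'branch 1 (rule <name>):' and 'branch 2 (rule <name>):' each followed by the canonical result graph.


O:
nodes: 0:c, 1:a, 2:a, 3:a, 4:a
edges: (0,2,h); (1,3,h); (1,3,k); (2,0,k); (3,1,k); (4,1,h)
branch 1 (rule r1):
nodes: 0:c, 1:a, 3:a, 4:a
edges: (0,1,h); (1,3,h); (1,3,k); (3,1,k); (4,1,h)
branch 2 (rule r3):
nodes: 0:c, 2:a, 4:a
edges: (0,2,h); (2,0,k)


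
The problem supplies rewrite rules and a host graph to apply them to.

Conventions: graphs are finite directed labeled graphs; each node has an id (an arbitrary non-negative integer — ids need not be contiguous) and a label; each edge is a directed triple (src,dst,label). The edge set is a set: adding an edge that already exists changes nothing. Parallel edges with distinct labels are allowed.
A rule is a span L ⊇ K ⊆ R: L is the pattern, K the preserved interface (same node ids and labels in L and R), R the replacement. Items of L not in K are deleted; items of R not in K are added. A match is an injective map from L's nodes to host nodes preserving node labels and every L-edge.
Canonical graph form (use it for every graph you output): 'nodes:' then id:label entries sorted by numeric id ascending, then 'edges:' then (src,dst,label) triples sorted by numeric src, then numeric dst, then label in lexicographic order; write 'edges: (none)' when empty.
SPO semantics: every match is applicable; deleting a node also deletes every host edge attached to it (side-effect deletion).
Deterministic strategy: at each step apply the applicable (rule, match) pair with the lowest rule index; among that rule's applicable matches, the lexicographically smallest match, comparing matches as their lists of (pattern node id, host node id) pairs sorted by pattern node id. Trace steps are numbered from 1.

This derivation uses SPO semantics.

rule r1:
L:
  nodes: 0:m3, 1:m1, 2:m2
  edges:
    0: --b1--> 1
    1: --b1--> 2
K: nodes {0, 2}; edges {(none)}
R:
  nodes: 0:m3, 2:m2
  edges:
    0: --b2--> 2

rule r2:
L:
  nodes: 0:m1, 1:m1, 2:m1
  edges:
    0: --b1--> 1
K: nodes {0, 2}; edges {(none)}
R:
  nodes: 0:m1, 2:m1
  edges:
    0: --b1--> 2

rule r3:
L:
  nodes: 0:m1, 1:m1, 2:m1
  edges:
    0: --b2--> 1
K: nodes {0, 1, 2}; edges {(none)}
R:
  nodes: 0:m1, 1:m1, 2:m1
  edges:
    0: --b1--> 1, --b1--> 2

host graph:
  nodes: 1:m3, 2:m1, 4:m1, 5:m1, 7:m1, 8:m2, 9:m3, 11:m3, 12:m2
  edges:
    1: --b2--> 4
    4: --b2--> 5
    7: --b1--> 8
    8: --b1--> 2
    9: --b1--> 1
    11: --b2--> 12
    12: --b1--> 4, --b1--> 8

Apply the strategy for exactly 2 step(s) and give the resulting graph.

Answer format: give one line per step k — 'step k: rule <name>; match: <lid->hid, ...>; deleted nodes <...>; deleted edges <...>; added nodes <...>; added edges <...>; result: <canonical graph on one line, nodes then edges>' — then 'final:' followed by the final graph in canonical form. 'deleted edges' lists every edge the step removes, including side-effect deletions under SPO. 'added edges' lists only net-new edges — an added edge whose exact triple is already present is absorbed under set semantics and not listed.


step 1: rule r3; match: 0->4, 1->5, 2->2; deleted nodes (none); deleted edges (4,5,b2); added nodes (none); added edges (4,2,b1); (4,5,b1); result: nodes: 1:m3, 2:m1, 4:m1, 5:m1, 7:m1, 8:m2, 9:m3, 11:m3, 12:m2 edges: (1,4,b2); (4,2,b1); (4,5,b1); (7,8,b1); (8,2,b1); (9,1,b1); (11,12,b2); (12,4,b1); (12,8,b1)
step 2: rule r2; match: 0->4, 1->2, 2->5; deleted nodes 2; deleted edges (4,2,b1); (8,2,b1); added nodes (none); added edges (none); result: nodes: 1:m3, 4:m1, 5:m1, 7:m1, 8:m2, 9:m3, 11:m3, 12:m2 edges: (1,4,b2); (4,5,b1); (7,8,b1); (9,1,b1); (11,12,b2); (12,4,b1); (12,8,b1)
final:
nodes: 1:m3, 4:m1, 5:m1, 7:m1, 8:m2, 9:m3, 11:m3, 12:m2
edges: (1,4,b2); (4,5,b1); (7,8,b1); (9,1,b1); (11,12,b2); (12,4,b1); (12,8,b1)


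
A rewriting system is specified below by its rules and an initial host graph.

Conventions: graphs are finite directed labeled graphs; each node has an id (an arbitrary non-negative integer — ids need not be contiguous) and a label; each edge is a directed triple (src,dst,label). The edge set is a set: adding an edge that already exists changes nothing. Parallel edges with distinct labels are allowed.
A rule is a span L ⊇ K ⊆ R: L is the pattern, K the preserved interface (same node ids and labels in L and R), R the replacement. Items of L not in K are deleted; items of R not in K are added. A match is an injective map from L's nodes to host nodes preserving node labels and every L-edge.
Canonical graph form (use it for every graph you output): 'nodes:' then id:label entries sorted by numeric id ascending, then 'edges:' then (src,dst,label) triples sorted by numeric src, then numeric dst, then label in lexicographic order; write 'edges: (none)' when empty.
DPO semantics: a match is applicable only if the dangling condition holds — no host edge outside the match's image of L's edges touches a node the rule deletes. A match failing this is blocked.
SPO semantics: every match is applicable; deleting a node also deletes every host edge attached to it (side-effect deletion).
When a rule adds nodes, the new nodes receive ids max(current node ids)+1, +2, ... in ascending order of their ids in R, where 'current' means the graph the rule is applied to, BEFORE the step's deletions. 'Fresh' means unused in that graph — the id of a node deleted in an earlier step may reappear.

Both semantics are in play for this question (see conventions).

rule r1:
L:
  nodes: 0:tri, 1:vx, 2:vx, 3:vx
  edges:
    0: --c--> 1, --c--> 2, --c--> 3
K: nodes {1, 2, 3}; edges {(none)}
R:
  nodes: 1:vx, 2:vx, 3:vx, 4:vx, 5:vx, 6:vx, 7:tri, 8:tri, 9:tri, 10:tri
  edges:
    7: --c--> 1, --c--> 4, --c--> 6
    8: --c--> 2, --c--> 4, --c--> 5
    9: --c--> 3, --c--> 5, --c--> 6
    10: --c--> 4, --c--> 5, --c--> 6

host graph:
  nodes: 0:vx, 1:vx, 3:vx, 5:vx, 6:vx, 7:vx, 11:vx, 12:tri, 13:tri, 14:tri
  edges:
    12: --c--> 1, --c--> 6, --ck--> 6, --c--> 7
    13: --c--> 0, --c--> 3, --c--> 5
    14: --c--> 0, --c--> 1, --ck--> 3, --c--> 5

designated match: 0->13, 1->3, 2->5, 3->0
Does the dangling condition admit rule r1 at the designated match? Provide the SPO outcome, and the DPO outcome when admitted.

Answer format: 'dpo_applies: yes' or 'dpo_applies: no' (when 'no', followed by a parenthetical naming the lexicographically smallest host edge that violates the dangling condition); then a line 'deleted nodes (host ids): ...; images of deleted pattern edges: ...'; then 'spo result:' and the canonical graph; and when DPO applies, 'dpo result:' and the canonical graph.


dpo_applies: yes
deleted nodes (host ids): 13; images of deleted pattern edges: (13,0,c); (13,3,c); (13,5,c)
spo result:
nodes: 0:vx, 1:vx, 3:vx, 5:vx, 6:vx, 7:vx, 11:vx, 12:tri, 14:tri, 15:vx, 16:vx, 17:vx, 18:tri, 19:tri, 20:tri, 21:tri
edges: (12,1,c); (12,6,c); (12,6,ck); (12,7,c); (14,0,c); (14,1,c); (14,3,ck); (14,5,c); (18,3,c); (18,15,c); (18,17,c); (19,5,c); (19,15,c); (19,16,c); (20,0,c); (20,16,c); (20,17,c); (21,15,c); (21,16,c); (21,17,c)
dpo result:
nodes: 0:vx, 1:vx, 3:vx, 5:vx, 6:vx, 7:vx, 11:vx, 12:tri, 14:tri, 15:vx, 16:vx, 17:vx, 18:tri, 19:tri, 20:tri, 21:tri
edges: (12,1,c); (12,6,c); (12,6,ck); (12,7,c); (14,0,c); (14,1,c); (14,3,ck); (14,5,c); (18,3,c); (18,15,c); (18,17,c); (19,5,c); (19,15,c); (19,16,c); (20,0,c); (20,16,c); (20,17,c); (21,15,c); (21,16,c); (21,17,c)


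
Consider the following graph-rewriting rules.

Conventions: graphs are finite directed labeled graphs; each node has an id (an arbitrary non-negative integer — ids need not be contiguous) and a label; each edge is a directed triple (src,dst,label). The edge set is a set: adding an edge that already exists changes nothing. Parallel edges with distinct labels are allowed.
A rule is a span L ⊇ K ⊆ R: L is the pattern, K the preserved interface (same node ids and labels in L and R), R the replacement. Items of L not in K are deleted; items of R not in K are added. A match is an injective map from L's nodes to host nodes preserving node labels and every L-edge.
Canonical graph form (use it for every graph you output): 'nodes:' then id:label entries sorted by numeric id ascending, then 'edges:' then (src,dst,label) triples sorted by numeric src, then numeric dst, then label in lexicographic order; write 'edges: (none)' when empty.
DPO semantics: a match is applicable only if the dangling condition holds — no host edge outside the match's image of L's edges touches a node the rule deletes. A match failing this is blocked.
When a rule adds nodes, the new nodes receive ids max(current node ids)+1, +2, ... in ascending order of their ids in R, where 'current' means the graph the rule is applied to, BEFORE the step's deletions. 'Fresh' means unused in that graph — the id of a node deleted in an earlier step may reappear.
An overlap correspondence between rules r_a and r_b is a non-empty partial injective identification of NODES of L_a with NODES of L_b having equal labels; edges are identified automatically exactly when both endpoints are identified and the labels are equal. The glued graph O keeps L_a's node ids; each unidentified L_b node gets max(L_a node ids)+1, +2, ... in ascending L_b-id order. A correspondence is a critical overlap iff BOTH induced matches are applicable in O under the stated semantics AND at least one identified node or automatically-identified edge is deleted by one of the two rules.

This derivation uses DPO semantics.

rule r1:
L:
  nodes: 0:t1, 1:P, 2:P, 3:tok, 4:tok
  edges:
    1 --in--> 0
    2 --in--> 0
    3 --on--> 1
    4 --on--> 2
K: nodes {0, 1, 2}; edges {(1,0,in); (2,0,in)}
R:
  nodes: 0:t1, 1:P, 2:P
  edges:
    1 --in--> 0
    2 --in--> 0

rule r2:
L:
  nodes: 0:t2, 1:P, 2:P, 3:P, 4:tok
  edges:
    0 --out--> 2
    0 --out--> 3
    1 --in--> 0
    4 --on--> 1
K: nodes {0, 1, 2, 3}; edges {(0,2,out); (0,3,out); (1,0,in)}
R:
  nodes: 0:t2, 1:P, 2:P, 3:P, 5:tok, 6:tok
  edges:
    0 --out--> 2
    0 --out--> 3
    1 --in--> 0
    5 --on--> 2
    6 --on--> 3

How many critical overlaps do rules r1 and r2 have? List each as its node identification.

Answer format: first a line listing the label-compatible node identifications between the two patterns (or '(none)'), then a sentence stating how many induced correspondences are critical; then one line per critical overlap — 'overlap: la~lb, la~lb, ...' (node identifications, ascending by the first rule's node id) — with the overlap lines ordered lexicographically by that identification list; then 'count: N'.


label-compatible node identifications between L(r1) and L(r2): 1~1, 1~2, 1~3, 2~1, 2~2, 2~3, 3~4, 4~4
6 of the induced correspondences are critical overlaps of r1 and r2.
overlap: 1~1, 2~2, 3~4
overlap: 1~1, 2~3, 3~4
overlap: 1~1, 3~4
overlap: 1~2, 2~1, 4~4
overlap: 1~3, 2~1, 4~4
overlap: 2~1, 4~4
count: 6


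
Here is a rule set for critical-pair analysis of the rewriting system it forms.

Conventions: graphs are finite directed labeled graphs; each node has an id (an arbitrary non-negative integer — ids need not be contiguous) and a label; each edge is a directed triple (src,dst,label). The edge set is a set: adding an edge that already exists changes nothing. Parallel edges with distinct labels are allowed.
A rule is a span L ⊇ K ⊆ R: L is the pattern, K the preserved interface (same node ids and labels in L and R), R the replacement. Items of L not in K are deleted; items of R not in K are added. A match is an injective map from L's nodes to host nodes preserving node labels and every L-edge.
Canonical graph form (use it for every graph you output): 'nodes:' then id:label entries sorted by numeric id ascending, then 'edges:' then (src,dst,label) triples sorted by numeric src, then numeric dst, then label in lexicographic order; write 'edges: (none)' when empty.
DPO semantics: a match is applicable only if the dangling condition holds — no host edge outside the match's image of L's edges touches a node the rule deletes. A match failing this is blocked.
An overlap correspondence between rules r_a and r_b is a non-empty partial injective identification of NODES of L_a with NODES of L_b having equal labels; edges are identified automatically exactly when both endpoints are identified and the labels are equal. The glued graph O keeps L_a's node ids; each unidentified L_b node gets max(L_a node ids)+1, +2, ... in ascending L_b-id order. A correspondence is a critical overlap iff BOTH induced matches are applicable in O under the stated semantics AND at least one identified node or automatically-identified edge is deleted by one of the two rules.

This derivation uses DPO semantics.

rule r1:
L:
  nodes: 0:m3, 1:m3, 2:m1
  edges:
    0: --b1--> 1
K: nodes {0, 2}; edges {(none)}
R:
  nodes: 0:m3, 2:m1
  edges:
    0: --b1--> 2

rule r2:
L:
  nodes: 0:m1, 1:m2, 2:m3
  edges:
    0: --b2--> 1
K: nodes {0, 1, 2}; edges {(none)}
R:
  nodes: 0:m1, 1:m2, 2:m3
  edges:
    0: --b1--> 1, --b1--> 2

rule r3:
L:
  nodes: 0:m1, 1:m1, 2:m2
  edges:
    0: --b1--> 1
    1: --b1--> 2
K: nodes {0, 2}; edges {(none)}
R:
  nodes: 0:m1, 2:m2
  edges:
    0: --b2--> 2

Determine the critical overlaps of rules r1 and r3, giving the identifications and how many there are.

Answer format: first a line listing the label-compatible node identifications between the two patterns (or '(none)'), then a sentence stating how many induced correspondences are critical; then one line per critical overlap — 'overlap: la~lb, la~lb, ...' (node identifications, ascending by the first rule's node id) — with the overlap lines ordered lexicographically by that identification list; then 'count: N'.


label-compatible node identifications between L(r1) and L(r3): 2~0, 2~1
1 of the induced correspondences is a critical overlap of r1 and r3.
overlap: 2~1
count: 1


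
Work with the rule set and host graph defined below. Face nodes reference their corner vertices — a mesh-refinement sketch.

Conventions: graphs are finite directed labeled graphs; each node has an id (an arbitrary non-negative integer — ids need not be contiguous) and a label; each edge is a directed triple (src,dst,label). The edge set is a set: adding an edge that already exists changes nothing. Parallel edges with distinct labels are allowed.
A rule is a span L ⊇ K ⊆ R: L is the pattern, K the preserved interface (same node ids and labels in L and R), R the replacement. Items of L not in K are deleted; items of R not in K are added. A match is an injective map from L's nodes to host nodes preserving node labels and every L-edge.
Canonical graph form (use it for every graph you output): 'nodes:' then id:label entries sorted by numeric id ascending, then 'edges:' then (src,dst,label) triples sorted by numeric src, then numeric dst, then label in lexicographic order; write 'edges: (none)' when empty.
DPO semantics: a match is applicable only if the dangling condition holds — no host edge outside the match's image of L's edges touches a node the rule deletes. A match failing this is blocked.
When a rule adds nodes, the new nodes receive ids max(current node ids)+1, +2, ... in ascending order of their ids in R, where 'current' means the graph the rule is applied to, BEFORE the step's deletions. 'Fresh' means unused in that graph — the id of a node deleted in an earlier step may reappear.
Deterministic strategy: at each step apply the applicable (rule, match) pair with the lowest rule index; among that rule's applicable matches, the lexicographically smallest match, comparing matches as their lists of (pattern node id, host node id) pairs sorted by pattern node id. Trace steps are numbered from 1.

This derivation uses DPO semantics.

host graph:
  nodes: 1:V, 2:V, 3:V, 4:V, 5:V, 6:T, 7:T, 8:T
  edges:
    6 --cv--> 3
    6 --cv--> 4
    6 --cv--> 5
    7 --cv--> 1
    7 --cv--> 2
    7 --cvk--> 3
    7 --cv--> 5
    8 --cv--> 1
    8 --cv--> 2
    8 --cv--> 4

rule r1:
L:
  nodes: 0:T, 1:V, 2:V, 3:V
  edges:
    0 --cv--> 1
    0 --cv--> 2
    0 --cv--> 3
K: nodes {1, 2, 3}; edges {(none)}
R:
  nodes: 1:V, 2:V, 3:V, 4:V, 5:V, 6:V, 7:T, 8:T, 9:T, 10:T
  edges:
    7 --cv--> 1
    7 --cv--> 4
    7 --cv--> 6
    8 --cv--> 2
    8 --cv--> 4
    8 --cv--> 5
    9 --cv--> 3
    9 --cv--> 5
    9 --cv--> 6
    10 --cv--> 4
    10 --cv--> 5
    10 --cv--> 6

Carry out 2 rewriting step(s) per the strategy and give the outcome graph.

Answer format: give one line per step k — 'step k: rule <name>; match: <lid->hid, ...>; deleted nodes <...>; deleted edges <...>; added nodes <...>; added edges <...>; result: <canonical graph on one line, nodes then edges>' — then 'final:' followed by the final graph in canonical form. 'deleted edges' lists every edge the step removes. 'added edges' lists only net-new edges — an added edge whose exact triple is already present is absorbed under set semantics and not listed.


step 1: rule r1; match: 0->6, 1->3, 2->4, 3->5; deleted nodes 6; deleted edges (6,3,cv); (6,4,cv); (6,5,cv); added nodes 9, 10, 11, 12, 13, 14, 15; added edges (12,3,cv); (12,9,cv); (12,11,cv); (13,4,cv); (13,9,cv); (13,10,cv); (14,5,cv); (14,10,cv); (14,11,cv); (15,9,cv); (15,10,cv); (15,11,cv); result: nodes: 1:V, 2:V, 3:V, 4:V, 5:V, 7:T, 8:T, 9:V, 10:V, 11:V, 12:T, 13:T, 14:T, 15:T edges: (7,1,cv); (7,2,cv); (7,3,cvk); (7,5,cv); (8,1,cv); (8,2,cv); (8,4,cv); (12,3,cv); (12,9,cv); (12,11,cv); (13,4,cv); (13,9,cv); (13,10,cv); (14,5,cv); (14,10,cv); (14,11,cv); (15,9,cv); (15,10,cv); (15,11,cv)
step 2: rule r1; match: 0->8, 1->1, 2->2, 3->4; deleted nodes 8; deleted edges (8,1,cv); (8,2,cv); (8,4,cv); added nodes 16, 17, 18, 19, 20, 21, 22; added edges (19,1,cv); (19,16,cv); (19,18,cv); (20,2,cv); (20,16,cv); (20,17,cv); (21,4,cv); (21,17,cv); (21,18,cv); (22,16,cv); (22,17,cv); (22,18,cv); result: nodes: 1:V, 2:V, 3:V, 4:V, 5:V, 7:T, 9:V, 10:V, 11:V, 12:T, 13:T, 14:T, 15:T, 16:V, 17:V, 18:V, 19:T, 20:T, 21:T, 22:T edges: (7,1,cv); (7,2,cv); (7,3,cvk); (7,5,cv); (12,3,cv); (12,9,cv); (12,11,cv); (13,4,cv); (13,9,cv); (13,10,cv); (14,5,cv); (14,10,cv); (14,11,cv); (15,9,cv); (15,10,cv); (15,11,cv); (19,1,cv); (19,16,cv); (19,18,cv); (20,2,cv); (20,16,cv); (20,17,cv); (21,4,cv); (21,17,cv); (21,18,cv); (22,16,cv); (22,17,cv); (22,18,cv)
final:
nodes: 1:V, 2:V, 3:V, 4:V, 5:V, 7:T, 9:V, 10:V, 11:V, 12:T, 13:T, 14:T, 15:T, 16:V, 17:V, 18:V, 19:T, 20:T, 21:T, 22:T
edges: (7,1,cv); (7,2,cv); (7,3,cvk); (7,5,cv); (12,3,cv); (12,9,cv); (12,11,cv); (13,4,cv); (13,9,cv); (13,10,cv); (14,5,cv); (14,10,cv); (14,11,cv); (15,9,cv); (15,10,cv); (15,11,cv); (19,1,cv); (19,16,cv); (19,18,cv); (20,2,cv); (20,16,cv); (20,17,cv); (21,4,cv); (21,17,cv); (21,18,cv); (22,16,cv); (22,17,cv); (22,18,cv)


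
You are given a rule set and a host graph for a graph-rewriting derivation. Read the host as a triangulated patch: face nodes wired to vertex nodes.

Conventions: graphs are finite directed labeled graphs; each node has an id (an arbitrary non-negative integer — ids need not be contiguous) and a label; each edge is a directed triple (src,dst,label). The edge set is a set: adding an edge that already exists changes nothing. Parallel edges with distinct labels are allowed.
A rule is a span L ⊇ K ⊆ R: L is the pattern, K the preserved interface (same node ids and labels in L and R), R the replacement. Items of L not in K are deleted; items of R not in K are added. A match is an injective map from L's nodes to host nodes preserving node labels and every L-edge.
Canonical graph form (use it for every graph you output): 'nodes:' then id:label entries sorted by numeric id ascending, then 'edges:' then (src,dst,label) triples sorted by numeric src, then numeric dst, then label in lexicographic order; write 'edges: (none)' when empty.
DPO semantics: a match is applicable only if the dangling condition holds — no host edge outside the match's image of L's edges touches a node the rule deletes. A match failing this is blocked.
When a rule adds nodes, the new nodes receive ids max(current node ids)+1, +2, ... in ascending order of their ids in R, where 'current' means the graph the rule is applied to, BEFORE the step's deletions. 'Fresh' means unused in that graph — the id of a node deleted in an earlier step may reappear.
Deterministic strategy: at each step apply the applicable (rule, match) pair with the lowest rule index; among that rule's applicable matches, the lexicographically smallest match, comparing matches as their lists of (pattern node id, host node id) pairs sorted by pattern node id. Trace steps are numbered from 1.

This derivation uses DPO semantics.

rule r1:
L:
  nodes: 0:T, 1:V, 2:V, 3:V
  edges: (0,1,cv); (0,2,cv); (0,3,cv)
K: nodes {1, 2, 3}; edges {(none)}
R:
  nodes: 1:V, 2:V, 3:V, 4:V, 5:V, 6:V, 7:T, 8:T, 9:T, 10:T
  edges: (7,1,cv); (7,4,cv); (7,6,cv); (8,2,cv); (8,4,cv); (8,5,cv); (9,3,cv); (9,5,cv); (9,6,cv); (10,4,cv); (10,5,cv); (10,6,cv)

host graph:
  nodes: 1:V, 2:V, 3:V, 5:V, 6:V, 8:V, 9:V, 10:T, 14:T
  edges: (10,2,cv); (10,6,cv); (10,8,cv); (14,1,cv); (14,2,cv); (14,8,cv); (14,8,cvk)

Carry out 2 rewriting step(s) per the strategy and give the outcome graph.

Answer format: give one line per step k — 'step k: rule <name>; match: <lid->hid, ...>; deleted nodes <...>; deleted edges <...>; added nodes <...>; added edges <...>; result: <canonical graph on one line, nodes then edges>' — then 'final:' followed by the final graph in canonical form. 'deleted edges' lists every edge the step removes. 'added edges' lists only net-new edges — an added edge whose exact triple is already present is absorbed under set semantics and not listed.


step 1: rule r1; match: 0->10, 1->2, 2->6, 3->8; deleted nodes 10; deleted edges (10,2,cv); (10,6,cv); (10,8,cv); added nodes 15, 16, 17, 18, 19, 20, 21; added edges (18,2,cv); (18,15,cv); (18,17,cv); (19,6,cv); (19,15,cv); (19,16,cv); (20,8,cv); (20,16,cv); (20,17,cv); (21,15,cv); (21,16,cv); (21,17,cv); result: nodes: 1:V, 2:V, 3:V, 5:V, 6:V, 8:V, 9:V, 14:T, 15:V, 16:V, 17:V, 18:T, 19:T, 20:T, 21:T edges: (14,1,cv); (14,2,cv); (14,8,cv); (14,8,cvk); (18,2,cv); (18,15,cv); (18,17,cv); (19,6,cv); (19,15,cv); (19,16,cv); (20,8,cv); (20,16,cv); (20,17,cv); (21,15,cv); (21,16,cv); (21,17,cv)
step 2: rule r1; match: 0->18, 1->2, 2->15, 3->17; deleted nodes 18; deleted edges (18,2,cv); (18,15,cv); (18,17,cv); added nodes 22, 23, 24, 25, 26, 27, 28; added edges (25,2,cv); (25,22,cv); (25,24,cv); (26,15,cv); (26,22,cv); (26,23,cv); (27,17,cv); (27,23,cv); (27,24,cv); (28,22,cv); (28,23,cv); (28,24,cv); result: nodes: 1:V, 2:V, 3:V, 5:V, 6:V, 8:V, 9:V, 14:T, 15:V, 16:V, 17:V, 19:T, 20:T, 21:T, 22:V, 23:V, 24:V, 25:T, 26:T, 27:T, 28:T edges: (14,1,cv); (14,2,cv); (14,8,cv); (14,8,cvk); (19,6,cv); (19,15,cv); (19,16,cv); (20,8,cv); (20,16,cv); (20,17,cv); (21,15,cv); (21,16,cv); (21,17,cv); (25,2,cv); (25,22,cv); (25,24,cv); (26,15,cv); (26,22,cv); (26,23,cv); (27,17,cv); (27,23,cv); (27,24,cv); (28,22,cv); (28,23,cv); (28,24,cv)
final:
nodes: 1:V, 2:V, 3:V, 5:V, 6:V, 8:V, 9:V, 14:T, 15:V, 16:V, 17:V, 19:T, 20:T, 21:T, 22:V, 23:V, 24:V, 25:T, 26:T, 27:T, 28:T
edges: (14,1,cv); (14,2,cv); (14,8,cv); (14,8,cvk); (19,6,cv); (19,15,cv); (19,16,cv); (20,8,cv); (20,16,cv); (20,17,cv); (21,15,cv); (21,16,cv); (21,17,cv); (25,2,cv); (25,22,cv); (25,24,cv); (26,15,cv); (26,22,cv); (26,23,cv); (27,17,cv); (27,23,cv); (27,24,cv); (28,22,cv); (28,23,cv); (28,24,cv)


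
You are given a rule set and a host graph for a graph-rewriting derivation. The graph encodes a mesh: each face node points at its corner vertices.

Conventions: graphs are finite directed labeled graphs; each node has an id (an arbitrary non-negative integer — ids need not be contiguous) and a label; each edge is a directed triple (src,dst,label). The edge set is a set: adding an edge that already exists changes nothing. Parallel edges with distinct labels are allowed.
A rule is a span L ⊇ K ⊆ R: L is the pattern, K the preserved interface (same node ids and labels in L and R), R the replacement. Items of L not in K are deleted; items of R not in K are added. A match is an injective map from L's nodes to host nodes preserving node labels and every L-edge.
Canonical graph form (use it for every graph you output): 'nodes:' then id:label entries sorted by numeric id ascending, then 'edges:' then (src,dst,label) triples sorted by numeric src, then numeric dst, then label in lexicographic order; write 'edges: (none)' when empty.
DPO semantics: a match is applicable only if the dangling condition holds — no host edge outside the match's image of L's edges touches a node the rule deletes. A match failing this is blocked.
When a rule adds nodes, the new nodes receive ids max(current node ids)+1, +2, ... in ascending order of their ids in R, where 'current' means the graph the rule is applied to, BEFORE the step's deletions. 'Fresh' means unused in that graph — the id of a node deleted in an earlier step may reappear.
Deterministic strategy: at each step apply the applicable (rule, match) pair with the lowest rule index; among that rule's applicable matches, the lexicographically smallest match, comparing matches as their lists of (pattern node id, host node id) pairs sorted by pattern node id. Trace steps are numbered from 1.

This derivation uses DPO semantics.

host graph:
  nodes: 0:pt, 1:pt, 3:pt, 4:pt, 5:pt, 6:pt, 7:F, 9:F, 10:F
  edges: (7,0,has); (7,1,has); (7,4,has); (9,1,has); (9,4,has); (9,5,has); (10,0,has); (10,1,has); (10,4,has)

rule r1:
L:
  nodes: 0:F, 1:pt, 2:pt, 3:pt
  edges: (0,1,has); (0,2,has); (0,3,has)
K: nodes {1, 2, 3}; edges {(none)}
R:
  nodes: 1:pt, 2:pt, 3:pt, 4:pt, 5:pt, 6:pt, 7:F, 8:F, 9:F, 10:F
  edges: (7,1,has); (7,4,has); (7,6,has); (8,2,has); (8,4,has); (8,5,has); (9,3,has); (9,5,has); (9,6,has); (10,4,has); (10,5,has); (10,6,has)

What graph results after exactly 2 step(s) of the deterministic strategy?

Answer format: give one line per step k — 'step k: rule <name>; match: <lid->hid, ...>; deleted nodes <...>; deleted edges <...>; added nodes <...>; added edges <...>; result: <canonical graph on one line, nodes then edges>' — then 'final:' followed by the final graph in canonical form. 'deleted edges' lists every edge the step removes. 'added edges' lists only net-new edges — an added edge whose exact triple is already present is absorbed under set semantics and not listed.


step 1: rule r1; match: 0->7, 1->0, 2->1, 3->4; deleted nodes 7; deleted edges (7,0,has); (7,1,has); (7,4,has); added nodes 11, 12, 13, 14, 15, 16, 17; added edges (14,0,has); (14,11,has); (14,13,has); (15,1,has); (15,11,has); (15,12,has); (16,4,has); (16,12,has); (16,13,has); (17,11,has); (17,12,has); (17,13,has); result: nodes: 0:pt, 1:pt, 3:pt, 4:pt, 5:pt, 6:pt, 9:F, 10:F, 11:pt, 12:pt, 13:pt, 14:F, 15:F, 16:F, 17:F edges: (9,1,has); (9,4,has); (9,5,has); (10,0,has); (10,1,has); (10,4,has); (14,0,has); (14,11,has); (14,13,has); (15,1,has); (15,11,has); (15,12,has); (16,4,has); (16,12,has); (16,13,has); (17,11,has); (17,12,has); (17,13,has)
step 2: rule r1; match: 0->9, 1->1, 2->4, 3->5; deleted nodes 9; deleted edges (9,1,has); (9,4,has); (9,5,has); added nodes 18, 19, 20, 21, 22, 23, 24; added edges (21,1,has); (21,18,has); (21,20,has); (22,4,has); (22,18,has); (22,19,has); (23,5,has); (23,19,has); (23,20,has); (24,18,has); (24,19,has); (24,20,has); result: nodes: 0:pt, 1:pt, 3:pt, 4:pt, 5:pt, 6:pt, 10:F, 11:pt, 12:pt, 13:pt, 14:F, 15:F, 16:F, 17:F, 18:pt, 19:pt, 20:pt, 21:F, 22:F, 23:F, 24:F edges: (10,0,has); (10,1,has); (10,4,has); (14,0,has); (14,11,has); (14,13,has); (15,1,has); (15,11,has); (15,12,has); (16,4,has); (16,12,has); (16,13,has); (17,11,has); (17,12,has); (17,13,has); (21,1,has); (21,18,has); (21,20,has); (22,4,has); (22,18,has); (22,19,has); (23,5,has); (23,19,has); (23,20,has); (24,18,has); (24,19,has); (24,20,has)
final:
nodes: 0:pt, 1:pt, 3:pt, 4:pt, 5:pt, 6:pt, 10:F, 11:pt, 12:pt, 13:pt, 14:F, 15:F, 16:F, 17:F, 18:pt, 19:pt, 20:pt, 21:F, 22:F, 23:F, 24:F
edges: (10,0,has); (10,1,has); (10,4,has); (14,0,has); (14,11,has); (14,13,has); (15,1,has); (15,11,has); (15,12,has); (16,4,has); (16,12,has); (16,13,has); (17,11,has); (17,12,has); (17,13,has); (21,1,has); (21,18,has); (21,20,has); (22,4,has); (22,18,has); (22,19,has); (23,5,has); (23,19,has); (23,20,has); (24,18,has); (24,19,has); (24,20,has)


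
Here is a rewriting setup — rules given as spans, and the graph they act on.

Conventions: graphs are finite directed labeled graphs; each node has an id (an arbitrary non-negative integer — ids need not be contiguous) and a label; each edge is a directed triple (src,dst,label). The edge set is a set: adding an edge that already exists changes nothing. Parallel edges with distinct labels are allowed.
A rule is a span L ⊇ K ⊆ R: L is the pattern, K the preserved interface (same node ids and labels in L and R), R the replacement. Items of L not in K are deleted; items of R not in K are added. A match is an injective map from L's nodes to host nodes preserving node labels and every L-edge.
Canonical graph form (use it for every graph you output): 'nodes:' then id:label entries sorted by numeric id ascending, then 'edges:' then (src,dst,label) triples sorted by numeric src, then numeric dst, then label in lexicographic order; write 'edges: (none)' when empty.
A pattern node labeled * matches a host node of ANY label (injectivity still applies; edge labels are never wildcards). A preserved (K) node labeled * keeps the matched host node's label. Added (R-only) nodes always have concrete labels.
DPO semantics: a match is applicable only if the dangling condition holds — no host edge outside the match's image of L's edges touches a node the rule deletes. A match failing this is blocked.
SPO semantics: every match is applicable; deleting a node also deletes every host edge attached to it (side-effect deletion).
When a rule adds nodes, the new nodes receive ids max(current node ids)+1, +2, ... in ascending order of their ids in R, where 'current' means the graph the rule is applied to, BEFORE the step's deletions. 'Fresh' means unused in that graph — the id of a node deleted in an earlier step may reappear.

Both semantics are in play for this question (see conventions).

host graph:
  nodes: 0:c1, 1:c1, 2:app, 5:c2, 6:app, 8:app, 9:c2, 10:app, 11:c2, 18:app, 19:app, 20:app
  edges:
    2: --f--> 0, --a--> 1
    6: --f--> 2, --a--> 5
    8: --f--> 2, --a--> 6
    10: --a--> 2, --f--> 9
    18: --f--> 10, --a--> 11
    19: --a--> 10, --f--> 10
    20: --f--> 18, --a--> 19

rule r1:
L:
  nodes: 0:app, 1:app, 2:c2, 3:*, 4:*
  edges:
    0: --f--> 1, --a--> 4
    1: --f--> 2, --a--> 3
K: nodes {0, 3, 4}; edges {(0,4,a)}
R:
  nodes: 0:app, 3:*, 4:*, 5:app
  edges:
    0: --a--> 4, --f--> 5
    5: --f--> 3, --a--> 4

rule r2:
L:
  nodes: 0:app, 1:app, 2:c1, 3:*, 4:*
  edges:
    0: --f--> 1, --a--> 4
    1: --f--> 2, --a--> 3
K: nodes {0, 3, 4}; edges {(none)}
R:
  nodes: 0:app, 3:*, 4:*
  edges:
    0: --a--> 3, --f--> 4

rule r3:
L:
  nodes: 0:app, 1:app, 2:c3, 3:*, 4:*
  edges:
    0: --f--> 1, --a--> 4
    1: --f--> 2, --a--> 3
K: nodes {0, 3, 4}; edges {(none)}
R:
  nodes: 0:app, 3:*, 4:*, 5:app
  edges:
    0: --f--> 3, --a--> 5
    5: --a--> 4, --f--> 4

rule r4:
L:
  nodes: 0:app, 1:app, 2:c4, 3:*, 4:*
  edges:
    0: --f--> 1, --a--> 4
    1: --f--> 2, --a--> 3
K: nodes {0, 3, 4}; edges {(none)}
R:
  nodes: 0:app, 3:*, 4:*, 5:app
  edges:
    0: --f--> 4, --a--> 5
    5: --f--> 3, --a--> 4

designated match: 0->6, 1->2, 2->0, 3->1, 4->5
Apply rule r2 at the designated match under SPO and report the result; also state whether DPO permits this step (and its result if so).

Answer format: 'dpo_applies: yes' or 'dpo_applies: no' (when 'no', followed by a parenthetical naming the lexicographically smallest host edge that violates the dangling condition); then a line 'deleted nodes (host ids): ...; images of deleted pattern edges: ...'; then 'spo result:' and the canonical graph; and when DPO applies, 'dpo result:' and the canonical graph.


dpo_applies: no
(the rule deletes node 2, which keeps host edge (8,2,f) outside the match image — the dangling condition fails, DPO blocks; SPO proceeds and side-deletes such edges)
deleted nodes (host ids): 0, 2; images of deleted pattern edges: (2,0,f); (2,1,a); (6,2,f); (6,5,a)
spo result:
nodes: 1:c1, 5:c2, 6:app, 8:app, 9:c2, 10:app, 11:c2, 18:app, 19:app, 20:app
edges: (6,1,a); (6,5,f); (8,6,a); (10,9,f); (18,10,f); (18,11,a); (19,10,a); (19,10,f); (20,18,f); (20,19,a)


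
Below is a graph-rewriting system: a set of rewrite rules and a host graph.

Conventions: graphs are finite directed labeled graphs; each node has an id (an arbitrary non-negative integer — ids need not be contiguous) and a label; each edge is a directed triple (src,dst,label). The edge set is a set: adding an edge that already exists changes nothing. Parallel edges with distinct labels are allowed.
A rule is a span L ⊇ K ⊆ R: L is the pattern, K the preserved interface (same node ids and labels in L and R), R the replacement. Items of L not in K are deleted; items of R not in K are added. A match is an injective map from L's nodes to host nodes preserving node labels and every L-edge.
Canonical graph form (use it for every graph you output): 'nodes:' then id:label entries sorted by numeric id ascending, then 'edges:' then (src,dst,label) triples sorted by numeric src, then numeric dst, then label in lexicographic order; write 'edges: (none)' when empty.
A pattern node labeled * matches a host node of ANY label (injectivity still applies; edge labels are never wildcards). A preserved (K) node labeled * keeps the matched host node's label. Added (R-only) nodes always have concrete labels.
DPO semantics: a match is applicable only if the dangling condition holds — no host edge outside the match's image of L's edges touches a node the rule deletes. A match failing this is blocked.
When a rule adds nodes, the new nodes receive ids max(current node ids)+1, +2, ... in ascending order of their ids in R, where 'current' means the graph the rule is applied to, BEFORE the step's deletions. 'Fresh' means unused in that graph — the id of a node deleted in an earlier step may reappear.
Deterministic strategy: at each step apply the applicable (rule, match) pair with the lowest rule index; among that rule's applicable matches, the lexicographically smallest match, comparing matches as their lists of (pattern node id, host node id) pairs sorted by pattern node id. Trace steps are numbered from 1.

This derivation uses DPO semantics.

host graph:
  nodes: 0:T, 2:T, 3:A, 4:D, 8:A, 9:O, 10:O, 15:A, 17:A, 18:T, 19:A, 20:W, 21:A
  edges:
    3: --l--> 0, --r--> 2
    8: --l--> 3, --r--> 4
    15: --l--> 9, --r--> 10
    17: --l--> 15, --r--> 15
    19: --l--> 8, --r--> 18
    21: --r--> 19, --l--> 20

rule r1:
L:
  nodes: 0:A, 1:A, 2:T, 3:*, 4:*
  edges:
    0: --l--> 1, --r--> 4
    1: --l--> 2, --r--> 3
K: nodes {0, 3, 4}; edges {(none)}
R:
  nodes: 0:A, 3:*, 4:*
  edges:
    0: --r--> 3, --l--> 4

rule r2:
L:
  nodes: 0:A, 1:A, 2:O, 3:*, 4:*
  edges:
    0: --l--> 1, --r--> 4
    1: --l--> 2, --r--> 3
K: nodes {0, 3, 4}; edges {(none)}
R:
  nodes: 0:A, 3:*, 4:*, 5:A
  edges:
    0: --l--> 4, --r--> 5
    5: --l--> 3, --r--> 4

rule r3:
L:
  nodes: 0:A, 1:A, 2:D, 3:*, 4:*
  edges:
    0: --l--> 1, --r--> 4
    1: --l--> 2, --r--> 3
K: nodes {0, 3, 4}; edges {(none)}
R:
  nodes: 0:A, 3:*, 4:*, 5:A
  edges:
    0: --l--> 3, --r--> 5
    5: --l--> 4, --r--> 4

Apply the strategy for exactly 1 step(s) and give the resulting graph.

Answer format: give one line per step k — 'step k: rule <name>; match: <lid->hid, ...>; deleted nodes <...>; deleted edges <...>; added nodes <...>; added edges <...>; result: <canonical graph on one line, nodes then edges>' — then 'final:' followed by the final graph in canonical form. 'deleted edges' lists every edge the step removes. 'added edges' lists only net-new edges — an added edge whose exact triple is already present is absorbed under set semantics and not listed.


step 1: rule r1; match: 0->8, 1->3, 2->0, 3->2, 4->4; deleted nodes 0, 3; deleted edges (3,0,l); (3,2,r); (8,3,l); (8,4,r); added nodes (none); added edges (8,2,r); (8,4,l); result: nodes: 2:T, 4:D, 8:A, 9:O, 10:O, 15:A, 17:A, 18:T, 19:A, 20:W, 21:A edges: (8,2,r); (8,4,l); (15,9,l); (15,10,r); (17,15,l); (17,15,r); (19,8,l); (19,18,r); (21,19,r); (21,20,l)
final:
nodes: 2:T, 4:D, 8:A, 9:O, 10:O, 15:A, 17:A, 18:T, 19:A, 20:W, 21:A
edges: (8,2,r); (8,4,l); (15,9,l); (15,10,r); (17,15,l); (17,15,r); (19,8,l); (19,18,r); (21,19,r); (21,20,l)
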